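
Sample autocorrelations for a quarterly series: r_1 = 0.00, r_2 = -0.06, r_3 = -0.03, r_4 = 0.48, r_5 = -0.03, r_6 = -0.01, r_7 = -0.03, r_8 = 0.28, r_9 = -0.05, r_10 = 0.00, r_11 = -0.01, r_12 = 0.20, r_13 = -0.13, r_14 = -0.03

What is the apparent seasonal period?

4

The largest autocorrelation is r_4 = 0.48, with weaker echoes at lags 8 (0.28) and 12 (0.20); the remaining lags stay at or below 0.00.
The dominant spike at lag 4 indicates a seasonal period of 4.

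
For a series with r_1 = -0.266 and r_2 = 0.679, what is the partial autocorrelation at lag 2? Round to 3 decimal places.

0.655

φ_{22} = (r_2 − r_1²) / (1 − r_1²)
r_1² = (-0.266)² = 0.070756
Numerator = 0.679 − 0.0708 = 0.6082; denominator = 1 − 0.0708 = 0.9292
φ_{22} = 0.6082 / 0.9292 = 0.655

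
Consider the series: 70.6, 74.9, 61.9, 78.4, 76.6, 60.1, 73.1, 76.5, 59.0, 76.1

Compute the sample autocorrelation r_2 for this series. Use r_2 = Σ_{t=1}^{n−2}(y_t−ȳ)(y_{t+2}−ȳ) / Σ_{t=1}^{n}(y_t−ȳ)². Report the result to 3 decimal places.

Mean ȳ = (70.6 + 74.9 + 61.9 + 78.4 + 76.6 + 60.1 + 73.1 + 76.5 + 59.0 + 76.1)/10 = 70.7200
Numerator Σ_{t=1}^{8}(y_t−ȳ)(y_{t+2}−ȳ) = -144.4488
Denominator Σ(y_t−ȳ)² = 506.9960
r_2 = -144.4488 / 506.9960 = -0.285

-0.285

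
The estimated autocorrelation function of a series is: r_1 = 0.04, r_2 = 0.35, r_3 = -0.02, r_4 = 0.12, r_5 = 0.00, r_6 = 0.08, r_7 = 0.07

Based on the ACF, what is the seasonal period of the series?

The largest autocorrelation is r_2 = 0.35; the remaining lags stay at or below 0.12.
The dominant spike at lag 2 indicates a seasonal period of 2.

2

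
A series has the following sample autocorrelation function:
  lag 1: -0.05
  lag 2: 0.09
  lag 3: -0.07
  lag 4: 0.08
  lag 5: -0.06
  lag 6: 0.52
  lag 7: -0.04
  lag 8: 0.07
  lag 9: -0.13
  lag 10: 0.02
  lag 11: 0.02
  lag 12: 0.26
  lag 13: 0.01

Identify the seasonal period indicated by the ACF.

The largest autocorrelation is r_6 = 0.52, with a weaker echo at lag 12 (0.26); the remaining lags stay at or below 0.09.
The dominant spike at lag 6 indicates a seasonal period of 6.

6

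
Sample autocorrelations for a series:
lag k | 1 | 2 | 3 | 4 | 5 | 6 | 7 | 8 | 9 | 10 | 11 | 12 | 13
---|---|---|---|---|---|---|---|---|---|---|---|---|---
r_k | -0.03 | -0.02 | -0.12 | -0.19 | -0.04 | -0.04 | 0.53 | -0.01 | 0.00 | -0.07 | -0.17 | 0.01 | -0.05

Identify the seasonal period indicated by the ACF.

7

The largest autocorrelation is r_7 = 0.53; the remaining lags stay at or below 0.01.
The dominant spike at lag 7 indicates a seasonal period of 7.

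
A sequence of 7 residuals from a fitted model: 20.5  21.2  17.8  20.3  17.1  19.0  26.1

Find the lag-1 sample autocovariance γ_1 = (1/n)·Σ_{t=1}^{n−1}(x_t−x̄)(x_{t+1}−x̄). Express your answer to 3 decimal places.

Mean x̄ = (20.5 + 21.2 + 17.8 + 20.3 + 17.1 + 19.0 + 26.1)/7 = 20.2857
Σ_{t=1}^{6}(x_t−x̄)(x_{t+1}−x̄) = -5.5373
γ_1 = -5.5373 / 7 = -0.791

-0.791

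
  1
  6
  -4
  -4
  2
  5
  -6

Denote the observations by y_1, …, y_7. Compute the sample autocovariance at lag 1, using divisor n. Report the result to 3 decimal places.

Mean ȳ = (1 + 6 − 4 − 4 + 2 + 5 − 6)/7 = 0.0000
Σ_{t=1}^{6}(y_t−ȳ)(y_{t+1}−ȳ) = -30.0000
γ_1 = -30.0000 / 7 = -4.286

-4.286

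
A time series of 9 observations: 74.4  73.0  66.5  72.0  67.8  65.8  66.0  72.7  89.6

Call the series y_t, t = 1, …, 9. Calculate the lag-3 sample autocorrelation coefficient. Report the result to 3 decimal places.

Mean ȳ = (74.4 + 73.0 + 66.5 + 72.0 + 67.8 + 65.8 + 66.0 + 72.7 + 89.6)/9 = 71.9778
Σ(y_t−ȳ)(y_{t+3}−ȳ) = (0.0538) + (-4.2706) + (33.8405) + (-0.1328) + (-3.0173) + (-108.8662) = -82.3926
Denominator Σ(y_t−ȳ)² = 439.3356
r_3 = -82.3926 / 439.3356 = -0.188

-0.188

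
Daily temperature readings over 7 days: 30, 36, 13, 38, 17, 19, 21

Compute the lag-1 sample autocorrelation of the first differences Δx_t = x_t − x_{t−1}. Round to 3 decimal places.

First differences Δx: 6, -23, 25, -21, 2, 2
Mean of differences = -1.5000
Numerator Σ(Δx_t−Δx̄)(Δx_{t+1}−Δx̄) = -1303.7500
Denominator Σ(Δx_t−Δx̄)² = 1625.5000
r_1(Δx) = -1303.7500 / 1625.5000 = -0.802

-0.802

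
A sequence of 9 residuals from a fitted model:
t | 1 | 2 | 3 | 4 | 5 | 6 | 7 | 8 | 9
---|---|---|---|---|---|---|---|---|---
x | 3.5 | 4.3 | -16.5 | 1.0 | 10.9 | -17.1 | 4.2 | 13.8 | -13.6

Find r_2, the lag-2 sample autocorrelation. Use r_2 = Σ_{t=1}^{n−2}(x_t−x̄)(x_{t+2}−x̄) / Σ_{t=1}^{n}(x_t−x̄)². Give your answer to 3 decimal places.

-0.472

Mean x̄ = (3.5 + 4.3 − 16.5 + 1.0 + 10.9 − 17.1 + 4.2 + 13.8 − 13.6)/9 = -1.0556
Σ(x_t−x̄)(x_{t+2}−x̄) = (-70.3580) + (11.0086) + (-184.6469) + (-32.9802) + (62.8331) + (-238.3491) + (-65.9280) = -518.4206
Denominator Σ(x_t−x̄)² = 1098.2222
r_2 = -518.4206 / 1098.2222 = -0.472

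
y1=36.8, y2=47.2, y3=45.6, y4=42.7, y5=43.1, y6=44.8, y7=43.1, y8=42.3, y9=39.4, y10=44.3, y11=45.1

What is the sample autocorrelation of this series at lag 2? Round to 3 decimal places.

Mean ȳ = (36.8 + 47.2 + 45.6 + 42.7 + 43.1 + 44.8 + 43.1 + 42.3 + 39.4 + 44.3 + 45.1)/11 = 43.1273
Numerator Σ_{t=1}^{9}(y_t−ȳ)(y_{t+2}−ȳ) = -27.7724
Denominator Σ(y_t−ȳ)² = 85.5618
r_2 = -27.7724 / 85.5618 = -0.325

-0.325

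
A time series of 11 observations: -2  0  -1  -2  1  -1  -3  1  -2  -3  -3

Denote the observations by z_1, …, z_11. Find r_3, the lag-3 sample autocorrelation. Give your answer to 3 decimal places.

0.398

Mean z̄ = (-2 + 0 − 1 − 2 + 1 − 1 − 3 + 1 − 2 − 3 − 3)/11 = -1.3636
Numerator Σ_{t=1}^{8}(z_t−z̄)(z_{t+3}−z̄) = 8.9669
Denominator Σ(z_t−z̄)² = 22.5455
r_3 = 8.9669 / 22.5455 = 0.398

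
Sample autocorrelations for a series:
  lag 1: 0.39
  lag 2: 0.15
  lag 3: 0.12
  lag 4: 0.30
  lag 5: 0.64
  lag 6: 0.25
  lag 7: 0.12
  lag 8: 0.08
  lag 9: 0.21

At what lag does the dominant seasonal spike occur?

The largest autocorrelation is r_5 = 0.64; the remaining lags stay at or below 0.39. The elevated value at lag 1 (0.39), dropping to 0.15 at lag 2, reflects decaying short-term dependence rather than seasonality.
The dominant spike at lag 5 indicates a seasonal period of 5.

5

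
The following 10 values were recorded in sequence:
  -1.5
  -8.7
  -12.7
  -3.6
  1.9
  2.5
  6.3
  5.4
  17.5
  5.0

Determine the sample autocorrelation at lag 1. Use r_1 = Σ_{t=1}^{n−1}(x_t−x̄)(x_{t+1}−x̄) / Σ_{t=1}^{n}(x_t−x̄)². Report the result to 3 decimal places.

0.598

Mean x̄ = (-1.5 − 8.7 − 12.7 − 3.6 + 1.9 + 2.5 + 6.3 + 5.4 + 17.5 + 5.0)/10 = 1.2100
Numerator Σ_{t=1}^{9}(x_t−x̄)(x_{t+1}−x̄) = 387.0699
Denominator Σ(x_t−x̄)² = 647.5090
r_1 = 387.0699 / 647.5090 = 0.598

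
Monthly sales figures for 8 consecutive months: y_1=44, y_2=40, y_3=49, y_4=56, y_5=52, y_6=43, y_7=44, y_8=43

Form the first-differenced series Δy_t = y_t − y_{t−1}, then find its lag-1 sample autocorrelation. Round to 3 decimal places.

0.104

First differences Δy: -4, 9, 7, -4, -9, 1, -1
Mean of differences = -0.1429
Numerator Σ(Δy_t−Δȳ)(Δy_{t+1}−Δȳ) = 25.5510
Denominator Σ(Δy_t−Δȳ)² = 244.8571
r_1(Δy) = 25.5510 / 244.8571 = 0.104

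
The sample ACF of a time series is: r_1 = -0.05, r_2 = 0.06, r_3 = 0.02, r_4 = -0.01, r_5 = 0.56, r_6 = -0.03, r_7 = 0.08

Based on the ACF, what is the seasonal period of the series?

5

The largest autocorrelation is r_5 = 0.56; the remaining lags stay at or below 0.08.
The dominant spike at lag 5 indicates a seasonal period of 5.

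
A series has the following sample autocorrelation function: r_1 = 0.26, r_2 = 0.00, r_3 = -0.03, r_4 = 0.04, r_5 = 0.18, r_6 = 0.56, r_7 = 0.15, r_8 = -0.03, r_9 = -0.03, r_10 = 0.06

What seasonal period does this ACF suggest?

The largest autocorrelation is r_6 = 0.56; the remaining lags stay at or below 0.26. The elevated value at lag 1 (0.26), dropping to 0.00 at lag 2, reflects decaying short-term dependence rather than seasonality.
The dominant spike at lag 6 indicates a seasonal period of 6.

6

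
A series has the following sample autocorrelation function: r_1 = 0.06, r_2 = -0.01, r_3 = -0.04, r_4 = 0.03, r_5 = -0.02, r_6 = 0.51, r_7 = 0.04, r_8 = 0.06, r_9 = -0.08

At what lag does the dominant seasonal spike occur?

6

The largest autocorrelation is r_6 = 0.51; the remaining lags stay at or below 0.06.
The dominant spike at lag 6 indicates a seasonal period of 6.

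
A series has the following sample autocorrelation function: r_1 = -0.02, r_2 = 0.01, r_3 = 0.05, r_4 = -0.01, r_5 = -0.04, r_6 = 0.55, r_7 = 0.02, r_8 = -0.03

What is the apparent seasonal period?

6

The largest autocorrelation is r_6 = 0.55; the remaining lags stay at or below 0.05.
The dominant spike at lag 6 indicates a seasonal period of 6.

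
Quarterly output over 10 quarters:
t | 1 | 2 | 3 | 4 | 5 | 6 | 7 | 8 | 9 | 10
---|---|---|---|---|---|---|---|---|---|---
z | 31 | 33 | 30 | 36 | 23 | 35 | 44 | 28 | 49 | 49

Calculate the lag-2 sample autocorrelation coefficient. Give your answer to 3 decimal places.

Mean z̄ = (31 + 33 + 30 + 36 + 23 + 35 + 44 + 28 + 49 + 49)/10 = 35.8000
Numerator Σ_{t=1}^{8}(z_t−z̄)(z_{t+2}−z̄) = 7.9200
Denominator Σ(z_t−z̄)² = 705.6000
r_2 = 7.9200 / 705.6000 = 0.011

0.011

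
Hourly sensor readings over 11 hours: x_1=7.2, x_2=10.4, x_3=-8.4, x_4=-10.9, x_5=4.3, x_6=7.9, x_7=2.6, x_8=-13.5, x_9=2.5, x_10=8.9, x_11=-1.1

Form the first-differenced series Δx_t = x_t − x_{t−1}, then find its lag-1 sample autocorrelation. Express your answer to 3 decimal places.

First differences Δx: 3.2, -18.8, -2.5, 15.2, 3.6, -5.3, -16.1, 16.0, 6.4, -10.0
Mean of differences = -0.8300
Numerator Σ(Δx_t−Δx̄)(Δx_{t+1}−Δx̄) = -151.3239
Denominator Σ(Δx_t−Δx̄)² = 1291.3010
r_1(Δx) = -151.3239 / 1291.3010 = -0.117

-0.117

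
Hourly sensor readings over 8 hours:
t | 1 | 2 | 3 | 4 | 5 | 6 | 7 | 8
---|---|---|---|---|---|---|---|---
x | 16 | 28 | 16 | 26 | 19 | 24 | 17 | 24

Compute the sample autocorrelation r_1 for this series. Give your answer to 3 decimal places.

Mean x̄ = (16 + 28 + 16 + 26 + 19 + 24 + 17 + 24)/8 = 21.2500
Deviations from mean: -5.2500, 6.7500, -5.2500, 4.7500, -2.2500, 2.7500, -4.2500, 2.7500
Σ(x_t−x̄)(x_{t+1}−x̄) = (-35.4375) + (-35.4375) + (-24.9375) + (-10.6875) + (-6.1875) + (-11.6875) + (-11.6875) = -136.0625
Denominator Σ(x_t−x̄)² = 161.5000
r_1 = -136.0625 / 161.5000 = -0.842

-0.842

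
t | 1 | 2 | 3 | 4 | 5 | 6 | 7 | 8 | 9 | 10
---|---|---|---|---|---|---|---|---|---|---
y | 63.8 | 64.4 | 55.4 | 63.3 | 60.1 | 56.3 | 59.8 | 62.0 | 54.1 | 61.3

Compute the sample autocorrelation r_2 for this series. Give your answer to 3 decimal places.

Mean ȳ = (63.8 + 64.4 + 55.4 + 63.3 + 60.1 + 56.3 + 59.8 + 62.0 + 54.1 + 61.3)/10 = 60.0500
Numerator Σ_{t=1}^{8}(y_t−ȳ)(y_{t+2}−ȳ) = -19.1200
Denominator Σ(y_t−ȳ)² = 120.0650
r_2 = -19.1200 / 120.0650 = -0.159

-0.159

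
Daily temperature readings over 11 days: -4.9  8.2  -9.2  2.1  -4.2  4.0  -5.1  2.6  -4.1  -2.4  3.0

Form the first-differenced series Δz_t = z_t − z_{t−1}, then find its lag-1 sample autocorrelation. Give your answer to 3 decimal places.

-0.801

First differences Δz: 13.1, -17.4, 11.3, -6.3, 8.2, -9.1, 7.7, -6.7, 1.7, 5.4
Mean of differences = 0.7900
Numerator Σ(Δz_t−Δz̄)(Δz_{t+1}−Δz̄) = -738.1501
Denominator Σ(Δz_t−Δz̄)² = 921.7890
r_1(Δz) = -738.1501 / 921.7890 = -0.801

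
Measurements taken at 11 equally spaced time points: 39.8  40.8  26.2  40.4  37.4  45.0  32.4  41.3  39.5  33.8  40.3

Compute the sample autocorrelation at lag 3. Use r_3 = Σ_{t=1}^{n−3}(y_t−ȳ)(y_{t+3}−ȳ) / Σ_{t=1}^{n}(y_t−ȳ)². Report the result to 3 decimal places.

-0.195

Mean ȳ = (39.8 + 40.8 + 26.2 + 40.4 + 37.4 + 45.0 + 32.4 + 41.3 + 39.5 + 33.8 + 40.3)/11 = 37.9000
Numerator Σ_{t=1}^{8}(y_t−ȳ)(y_{t+3}−ȳ) = -53.1500
Denominator Σ(y_t−ȳ)² = 272.7600
r_3 = -53.1500 / 272.7600 = -0.195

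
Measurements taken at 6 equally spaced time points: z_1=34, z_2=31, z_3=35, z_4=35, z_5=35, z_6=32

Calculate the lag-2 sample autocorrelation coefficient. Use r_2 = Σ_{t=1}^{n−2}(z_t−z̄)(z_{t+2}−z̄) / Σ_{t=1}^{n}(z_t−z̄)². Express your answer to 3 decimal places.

-0.232

Mean z̄ = (34 + 31 + 35 + 35 + 35 + 32)/6 = 33.6667
Σ(z_t−z̄)(z_{t+2}−z̄) = (0.4444) + (-3.5556) + (1.7778) + (-2.2222) = -3.5556
Denominator Σ(z_t−z̄)² = 15.3333
r_2 = -3.5556 / 15.3333 = -0.232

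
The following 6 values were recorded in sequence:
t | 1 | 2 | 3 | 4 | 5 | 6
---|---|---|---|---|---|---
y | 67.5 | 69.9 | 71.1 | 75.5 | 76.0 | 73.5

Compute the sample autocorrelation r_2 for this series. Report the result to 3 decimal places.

-0.044

Mean ȳ = (67.5 + 69.9 + 71.1 + 75.5 + 76.0 + 73.5)/6 = 72.2500
Σ(y_t−ȳ)(y_{t+2}−ȳ) = (5.4625) + (-7.6375) + (-4.3125) + (4.0625) = -2.4250
Denominator Σ(y_t−ȳ)² = 55.5950
r_2 = -2.4250 / 55.5950 = -0.044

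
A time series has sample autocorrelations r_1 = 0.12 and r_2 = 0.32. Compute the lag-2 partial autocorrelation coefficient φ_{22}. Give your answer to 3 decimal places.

φ_{22} = (r_2 − r_1²) / (1 − r_1²)
r_1² = (0.12)² = 0.0144
Numerator = 0.32 − 0.0144 = 0.3056; denominator = 1 − 0.0144 = 0.9856
φ_{22} = 0.3056 / 0.9856 = 0.310

0.310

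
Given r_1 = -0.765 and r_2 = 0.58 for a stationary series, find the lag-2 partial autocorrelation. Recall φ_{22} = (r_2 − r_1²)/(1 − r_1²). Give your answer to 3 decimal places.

φ_{22} = (r_2 − r_1²) / (1 − r_1²)
r_1² = (-0.765)² = 0.585225
Numerator = 0.58 − 0.5852 = -0.0052; denominator = 1 − 0.5852 = 0.4148
φ_{22} = -0.0052 / 0.4148 = -0.013

-0.013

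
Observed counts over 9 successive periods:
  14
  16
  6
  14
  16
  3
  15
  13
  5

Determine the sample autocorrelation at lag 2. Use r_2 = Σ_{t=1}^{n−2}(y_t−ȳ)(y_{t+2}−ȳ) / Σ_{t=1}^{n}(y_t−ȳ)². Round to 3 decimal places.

-0.325

Mean ȳ = (14 + 16 + 6 + 14 + 16 + 3 + 15 + 13 + 5)/9 = 11.3333
Σ(y_t−ȳ)(y_{t+2}−ȳ) = (-14.2222) + (12.4444) + (-24.8889) + (-22.2222) + (17.1111) + (-13.8889) + (-23.2222) = -68.8889
Denominator Σ(y_t−ȳ)² = 212.0000
r_2 = -68.8889 / 212.0000 = -0.325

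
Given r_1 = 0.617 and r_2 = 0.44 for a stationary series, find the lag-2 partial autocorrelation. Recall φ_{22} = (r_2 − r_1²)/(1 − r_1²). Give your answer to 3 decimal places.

0.096

φ_{22} = (r_2 − r_1²) / (1 − r_1²)
r_1² = (0.617)² = 0.380689
Numerator = 0.44 − 0.3807 = 0.0593; denominator = 1 − 0.3807 = 0.6193
φ_{22} = 0.0593 / 0.6193 = 0.096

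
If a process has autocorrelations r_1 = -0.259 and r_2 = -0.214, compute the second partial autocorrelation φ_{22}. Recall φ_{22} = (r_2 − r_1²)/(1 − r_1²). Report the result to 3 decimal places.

φ_{22} = (r_2 − r_1²) / (1 − r_1²)
r_1² = (-0.259)² = 0.067081
Numerator = -0.214 − 0.0671 = -0.2811; denominator = 1 − 0.0671 = 0.9329
φ_{22} = -0.2811 / 0.9329 = -0.301

-0.301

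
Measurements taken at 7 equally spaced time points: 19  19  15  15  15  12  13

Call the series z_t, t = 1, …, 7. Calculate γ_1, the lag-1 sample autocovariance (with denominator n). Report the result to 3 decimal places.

3.055

Mean z̄ = (19 + 19 + 15 + 15 + 15 + 12 + 13)/7 = 15.4286
Deviations: 3.5714, 3.5714, -0.4286, -0.4286, -0.4286, -3.4286, -2.4286
Σ_{t=1}^{6}(z_t−z̄)(z_{t+1}−z̄) = 21.3878
γ_1 = 21.3878 / 7 = 3.055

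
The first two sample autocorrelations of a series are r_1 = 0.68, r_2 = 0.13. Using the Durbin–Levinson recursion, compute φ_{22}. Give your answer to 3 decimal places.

φ_{22} = (r_2 − r_1²) / (1 − r_1²)
r_1² = (0.68)² = 0.4624
Numerator = 0.13 − 0.4624 = -0.3324; denominator = 1 − 0.4624 = 0.5376
φ_{22} = -0.3324 / 0.5376 = -0.618

-0.618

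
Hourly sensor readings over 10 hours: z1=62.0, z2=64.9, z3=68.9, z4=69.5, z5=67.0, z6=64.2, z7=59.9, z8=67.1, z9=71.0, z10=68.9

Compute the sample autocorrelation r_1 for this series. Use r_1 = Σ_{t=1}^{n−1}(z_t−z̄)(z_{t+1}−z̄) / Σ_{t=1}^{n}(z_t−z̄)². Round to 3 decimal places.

0.316

Mean z̄ = (62.0 + 64.9 + 68.9 + 69.5 + 67.0 + 64.2 + 59.9 + 67.1 + 71.0 + 68.9)/10 = 66.3400
Numerator Σ_{t=1}^{9}(z_t−z̄)(z_{t+1}−z̄) = 35.6844
Denominator Σ(z_t−z̄)² = 112.7840
r_1 = 35.6844 / 112.7840 = 0.316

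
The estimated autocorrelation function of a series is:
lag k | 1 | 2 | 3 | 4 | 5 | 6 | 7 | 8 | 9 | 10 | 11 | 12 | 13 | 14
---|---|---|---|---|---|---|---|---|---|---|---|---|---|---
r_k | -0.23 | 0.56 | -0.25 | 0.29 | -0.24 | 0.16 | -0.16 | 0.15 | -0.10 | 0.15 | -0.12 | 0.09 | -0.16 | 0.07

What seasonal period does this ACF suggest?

2

The largest autocorrelation is r_2 = 0.56, with weaker echoes at lags 4 (0.29), 6 (0.16), 8 (0.15) and 10 (0.15); the remaining lags stay at or below 0.09.
The dominant spike at lag 2 indicates a seasonal period of 2.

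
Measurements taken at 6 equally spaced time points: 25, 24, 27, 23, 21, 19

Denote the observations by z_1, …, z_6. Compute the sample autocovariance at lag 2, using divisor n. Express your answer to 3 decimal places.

-0.120

Mean z̄ = (25 + 24 + 27 + 23 + 21 + 19)/6 = 23.1667
Σ_{t=1}^{4}(z_t−z̄)(z_{t+2}−z̄) = -0.7222
γ_2 = -0.7222 / 6 = -0.120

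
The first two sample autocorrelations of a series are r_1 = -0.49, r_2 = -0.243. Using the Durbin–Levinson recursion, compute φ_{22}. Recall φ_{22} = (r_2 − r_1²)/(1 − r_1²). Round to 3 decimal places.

φ_{22} = (r_2 − r_1²) / (1 − r_1²)
r_1² = (-0.49)² = 0.2401
Numerator = -0.243 − 0.2401 = -0.4831; denominator = 1 − 0.2401 = 0.7599
φ_{22} = -0.4831 / 0.7599 = -0.636

-0.636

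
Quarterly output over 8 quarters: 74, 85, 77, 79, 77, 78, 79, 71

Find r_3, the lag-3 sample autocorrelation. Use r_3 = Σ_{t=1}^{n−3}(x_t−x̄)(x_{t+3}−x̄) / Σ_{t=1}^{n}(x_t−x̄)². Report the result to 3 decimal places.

Mean x̄ = (74 + 85 + 77 + 79 + 77 + 78 + 79 + 71)/8 = 77.5000
Σ(x_t−x̄)(x_{t+3}−x̄) = (-5.2500) + (-3.7500) + (-0.2500) + (2.2500) + (3.2500) = -3.7500
Denominator Σ(x_t−x̄)² = 116.0000
r_3 = -3.7500 / 116.0000 = -0.032

-0.032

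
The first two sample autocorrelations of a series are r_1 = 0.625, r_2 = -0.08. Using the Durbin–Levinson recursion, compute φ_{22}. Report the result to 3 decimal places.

-0.772

φ_{22} = (r_2 − r_1²) / (1 − r_1²)
r_1² = (0.625)² = 0.390625
Numerator = -0.08 − 0.3906 = -0.4706; denominator = 1 − 0.3906 = 0.6094
φ_{22} = -0.4706 / 0.6094 = -0.772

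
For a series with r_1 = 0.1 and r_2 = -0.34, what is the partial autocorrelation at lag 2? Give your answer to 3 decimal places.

φ_{22} = (r_2 − r_1²) / (1 − r_1²)
r_1² = (0.1)² = 0.01
Numerator = -0.34 − 0.0100 = -0.3500; denominator = 1 − 0.0100 = 0.9900
φ_{22} = -0.3500 / 0.9900 = -0.354

-0.354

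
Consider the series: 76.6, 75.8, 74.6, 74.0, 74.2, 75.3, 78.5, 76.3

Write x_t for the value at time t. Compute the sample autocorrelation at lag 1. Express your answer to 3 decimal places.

0.354

Mean x̄ = (76.6 + 75.8 + 74.6 + 74.0 + 74.2 + 75.3 + 78.5 + 76.3)/8 = 75.6625
Numerator Σ_{t=1}^{7}(x_t−x̄)(x_{t+1}−x̄) = 5.4911
Denominator Σ(x_t−x̄)² = 15.5188
r_1 = 5.4911 / 15.5188 = 0.354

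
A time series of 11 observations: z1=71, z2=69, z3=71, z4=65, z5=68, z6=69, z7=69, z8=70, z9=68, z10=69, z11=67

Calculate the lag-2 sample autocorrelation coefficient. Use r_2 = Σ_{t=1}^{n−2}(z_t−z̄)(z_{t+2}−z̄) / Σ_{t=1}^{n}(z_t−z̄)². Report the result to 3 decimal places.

0.100

Mean z̄ = (71 + 69 + 71 + 65 + 68 + 69 + 69 + 70 + 68 + 69 + 67)/11 = 68.7273
Numerator Σ_{t=1}^{9}(z_t−z̄)(z_{t+2}−z̄) = 3.0331
Denominator Σ(z_t−z̄)² = 30.1818
r_2 = 3.0331 / 30.1818 = 0.100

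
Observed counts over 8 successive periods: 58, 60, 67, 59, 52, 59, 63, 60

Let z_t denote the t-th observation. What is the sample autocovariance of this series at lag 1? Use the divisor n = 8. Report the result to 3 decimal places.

Mean z̄ = (58 + 60 + 67 + 59 + 52 + 59 + 63 + 60)/8 = 59.7500
Σ_{t=1}^{7}(z_t−z̄)(z_{t+1}−z̄) = 5.9375
γ_1 = 5.9375 / 8 = 0.742

0.742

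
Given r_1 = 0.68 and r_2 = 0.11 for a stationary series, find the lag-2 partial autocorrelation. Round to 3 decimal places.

-0.656

φ_{22} = (r_2 − r_1²) / (1 − r_1²)
r_1² = (0.68)² = 0.4624
Numerator = 0.11 − 0.4624 = -0.3524; denominator = 1 − 0.4624 = 0.5376
φ_{22} = -0.3524 / 0.5376 = -0.656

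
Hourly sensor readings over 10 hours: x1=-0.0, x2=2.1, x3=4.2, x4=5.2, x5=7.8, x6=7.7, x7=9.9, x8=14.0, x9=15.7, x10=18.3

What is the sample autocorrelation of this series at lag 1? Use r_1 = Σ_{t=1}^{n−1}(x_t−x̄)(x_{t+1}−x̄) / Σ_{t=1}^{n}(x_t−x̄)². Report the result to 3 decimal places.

Mean x̄ = (-0.0 + 2.1 + 4.2 + 5.2 + 7.8 + 7.7 + 9.9 + 14.0 + 15.7 + 18.3)/10 = 8.4900
Numerator Σ_{t=1}^{9}(x_t−x̄)(x_{t+1}−x̄) = 215.7059
Denominator Σ(x_t−x̄)² = 323.8090
r_1 = 215.7059 / 323.8090 = 0.666

0.666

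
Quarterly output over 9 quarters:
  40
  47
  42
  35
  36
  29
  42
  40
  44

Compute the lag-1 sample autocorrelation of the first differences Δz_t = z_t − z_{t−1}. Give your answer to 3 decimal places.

-0.377

First differences Δz: 7, -5, -7, 1, -7, 13, -2, 4
Mean of differences = 0.5000
Numerator Σ(Δz_t−Δz̄)(Δz_{t+1}−Δz̄) = -135.7500
Denominator Σ(Δz_t−Δz̄)² = 360.0000
r_1(Δz) = -135.7500 / 360.0000 = -0.377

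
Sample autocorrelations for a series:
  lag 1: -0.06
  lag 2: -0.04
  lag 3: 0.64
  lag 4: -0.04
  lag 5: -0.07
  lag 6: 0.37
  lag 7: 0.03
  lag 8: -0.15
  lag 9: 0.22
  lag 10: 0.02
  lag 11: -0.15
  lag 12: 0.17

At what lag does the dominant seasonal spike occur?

3

The largest autocorrelation is r_3 = 0.64, with weaker echoes at lags 6 (0.37), 9 (0.22) and 12 (0.17); the remaining lags stay at or below 0.03.
The dominant spike at lag 3 indicates a seasonal period of 3.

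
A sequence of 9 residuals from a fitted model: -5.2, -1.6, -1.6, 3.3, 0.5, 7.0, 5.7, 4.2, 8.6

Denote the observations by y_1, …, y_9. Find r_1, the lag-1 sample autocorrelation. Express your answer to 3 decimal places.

0.385

Mean ȳ = (-5.2 − 1.6 − 1.6 + 3.3 + 0.5 + 7.0 + 5.7 + 4.2 + 8.6)/9 = 2.3222
Numerator Σ_{t=1}^{8}(y_t−ȳ)(y_{t+1}−ȳ) = 64.6784
Denominator Σ(y_t−ȳ)² = 167.8556
r_1 = 64.6784 / 167.8556 = 0.385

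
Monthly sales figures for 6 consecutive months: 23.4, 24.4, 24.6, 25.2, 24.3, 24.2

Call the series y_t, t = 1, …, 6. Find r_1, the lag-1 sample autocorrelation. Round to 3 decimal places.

0.083

Mean ȳ = (23.4 + 24.4 + 24.6 + 25.2 + 24.3 + 24.2)/6 = 24.3500
Deviations from mean: -0.9500, 0.0500, 0.2500, 0.8500, -0.0500, -0.1500
Numerator Σ_{t=1}^{5}(y_t−ȳ)(y_{t+1}−ȳ) = 0.1425
Denominator Σ(y_t−ȳ)² = 1.7150
r_1 = 0.1425 / 1.7150 = 0.083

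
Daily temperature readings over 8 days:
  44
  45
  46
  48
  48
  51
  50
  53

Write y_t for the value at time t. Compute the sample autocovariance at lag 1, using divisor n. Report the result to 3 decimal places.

4.248

Mean ȳ = (44 + 45 + 46 + 48 + 48 + 51 + 50 + 53)/8 = 48.1250
Σ_{t=1}^{7}(y_t−ȳ)(y_{t+1}−ȳ) = 33.9844
γ_1 = 33.9844 / 8 = 4.248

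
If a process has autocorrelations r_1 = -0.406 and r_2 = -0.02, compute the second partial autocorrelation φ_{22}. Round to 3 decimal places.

-0.221

φ_{22} = (r_2 − r_1²) / (1 − r_1²)
r_1² = (-0.406)² = 0.164836
Numerator = -0.02 − 0.1648 = -0.1848; denominator = 1 − 0.1648 = 0.8352
φ_{22} = -0.1848 / 0.8352 = -0.221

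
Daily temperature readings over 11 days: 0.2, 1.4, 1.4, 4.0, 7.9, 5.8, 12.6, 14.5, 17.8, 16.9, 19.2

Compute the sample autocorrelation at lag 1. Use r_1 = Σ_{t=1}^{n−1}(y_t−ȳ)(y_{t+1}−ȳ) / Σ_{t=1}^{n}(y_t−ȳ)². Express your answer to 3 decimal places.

Mean ȳ = (0.2 + 1.4 + 1.4 + 4.0 + 7.9 + 5.8 + 12.6 + 14.5 + 17.8 + 16.9 + 19.2)/11 = 9.2455
Numerator Σ_{t=1}^{10}(y_t−ȳ)(y_{t+1}−ȳ) = 378.0607
Denominator Σ(y_t−ȳ)² = 515.8473
r_1 = 378.0607 / 515.8473 = 0.733

0.733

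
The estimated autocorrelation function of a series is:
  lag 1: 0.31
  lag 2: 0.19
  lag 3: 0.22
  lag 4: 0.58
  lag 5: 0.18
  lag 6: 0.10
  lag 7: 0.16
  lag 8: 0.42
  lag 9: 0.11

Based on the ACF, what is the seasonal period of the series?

The largest autocorrelation is r_4 = 0.58, with a weaker echo at lag 8 (0.42); the remaining lags stay at or below 0.31. The elevated value at lag 1 (0.31), dropping to 0.19 at lag 2, reflects decaying short-term dependence rather than seasonality.
The dominant spike at lag 4 indicates a seasonal period of 4.

4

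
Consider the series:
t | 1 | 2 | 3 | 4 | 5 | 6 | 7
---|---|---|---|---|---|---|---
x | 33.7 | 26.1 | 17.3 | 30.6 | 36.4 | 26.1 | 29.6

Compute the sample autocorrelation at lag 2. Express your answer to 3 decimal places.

-0.638

Mean x̄ = (33.7 + 26.1 + 17.3 + 30.6 + 36.4 + 26.1 + 29.6)/7 = 28.5429
Deviations from mean: 5.1571, -2.4429, -11.2429, 2.0571, 7.8571, -2.4429, 1.0571
Σ(x_t−x̄)(x_{t+2}−x̄) = (-57.9810) + (-5.0253) + (-88.3367) + (-5.0253) + (8.3061) = -148.0622
Denominator Σ(x_t−x̄)² = 232.0171
r_2 = -148.0622 / 232.0171 = -0.638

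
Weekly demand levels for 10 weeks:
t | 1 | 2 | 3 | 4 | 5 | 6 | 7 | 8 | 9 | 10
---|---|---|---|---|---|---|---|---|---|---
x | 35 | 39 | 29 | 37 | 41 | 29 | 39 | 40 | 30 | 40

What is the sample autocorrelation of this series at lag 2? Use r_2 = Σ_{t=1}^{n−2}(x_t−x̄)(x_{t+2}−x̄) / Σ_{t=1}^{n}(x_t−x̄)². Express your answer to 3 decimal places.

-0.223

Mean x̄ = (35 + 39 + 29 + 37 + 41 + 29 + 39 + 40 + 30 + 40)/10 = 35.9000
Numerator Σ_{t=1}^{8}(x_t−x̄)(x_{t+2}−x̄) = -47.1200
Denominator Σ(x_t−x̄)² = 210.9000
r_2 = -47.1200 / 210.9000 = -0.223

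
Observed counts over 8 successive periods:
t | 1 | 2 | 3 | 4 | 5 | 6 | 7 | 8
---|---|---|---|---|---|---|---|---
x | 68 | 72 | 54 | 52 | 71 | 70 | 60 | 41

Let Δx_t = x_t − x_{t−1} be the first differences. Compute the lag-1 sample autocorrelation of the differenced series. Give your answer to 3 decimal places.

0.043

First differences Δx: 4, -18, -2, 19, -1, -10, -19
Mean of differences = -3.8571
Numerator Σ(Δx_t−Δx̄)(Δx_{t+1}−Δx̄) = 45.8367
Denominator Σ(Δx_t−Δx̄)² = 1062.8571
r_1(Δx) = 45.8367 / 1062.8571 = 0.043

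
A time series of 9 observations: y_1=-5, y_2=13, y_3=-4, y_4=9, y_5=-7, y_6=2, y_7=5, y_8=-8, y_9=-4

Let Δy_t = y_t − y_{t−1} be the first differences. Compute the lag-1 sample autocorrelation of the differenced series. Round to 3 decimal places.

-0.716

First differences Δy: 18, -17, 13, -16, 9, 3, -13, 4
Mean of differences = 0.1250
Numerator Σ(Δy_t−Δȳ)(Δy_{t+1}−Δȳ) = -940.3906
Denominator Σ(Δy_t−Δȳ)² = 1312.8750
r_1(Δy) = -940.3906 / 1312.8750 = -0.716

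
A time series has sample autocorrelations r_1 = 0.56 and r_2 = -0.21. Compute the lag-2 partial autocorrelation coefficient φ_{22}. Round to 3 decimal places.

φ_{22} = (r_2 − r_1²) / (1 − r_1²)
r_1² = (0.56)² = 0.3136
Numerator = -0.21 − 0.3136 = -0.5236; denominator = 1 − 0.3136 = 0.6864
φ_{22} = -0.5236 / 0.6864 = -0.763

-0.763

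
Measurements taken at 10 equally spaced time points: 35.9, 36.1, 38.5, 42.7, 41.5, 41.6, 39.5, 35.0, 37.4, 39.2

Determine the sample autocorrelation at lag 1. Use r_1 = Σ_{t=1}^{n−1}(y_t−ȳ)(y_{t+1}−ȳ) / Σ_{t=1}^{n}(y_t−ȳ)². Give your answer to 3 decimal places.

0.471

Mean ȳ = (35.9 + 36.1 + 38.5 + 42.7 + 41.5 + 41.6 + 39.5 + 35.0 + 37.4 + 39.2)/10 = 38.7400
Numerator Σ_{t=1}^{9}(y_t−ȳ)(y_{t+1}−ȳ) = 29.7304
Denominator Σ(y_t−ȳ)² = 63.1440
r_1 = 29.7304 / 63.1440 = 0.471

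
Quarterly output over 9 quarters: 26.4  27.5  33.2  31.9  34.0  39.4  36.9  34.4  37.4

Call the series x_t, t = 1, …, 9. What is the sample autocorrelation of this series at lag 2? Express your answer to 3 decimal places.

Mean x̄ = (26.4 + 27.5 + 33.2 + 31.9 + 34.0 + 39.4 + 36.9 + 34.4 + 37.4)/9 = 33.4556
Σ(x_t−x̄)(x_{t+2}−x̄) = (1.8031) + (9.2642) + (-0.1391) + (-9.2469) + (1.8753) + (5.6142) + (13.5864) = 22.7572
Denominator Σ(x_t−x̄)² = 151.6822
r_2 = 22.7572 / 151.6822 = 0.150

0.150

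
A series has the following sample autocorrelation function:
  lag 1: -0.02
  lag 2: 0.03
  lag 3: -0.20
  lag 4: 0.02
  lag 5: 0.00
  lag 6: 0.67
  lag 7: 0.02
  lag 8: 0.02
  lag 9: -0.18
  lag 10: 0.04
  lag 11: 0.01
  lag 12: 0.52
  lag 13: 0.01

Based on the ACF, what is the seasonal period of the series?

The largest autocorrelation is r_6 = 0.67, with a weaker echo at lag 12 (0.52); the remaining lags stay at or below 0.04.
The dominant spike at lag 6 indicates a seasonal period of 6.

6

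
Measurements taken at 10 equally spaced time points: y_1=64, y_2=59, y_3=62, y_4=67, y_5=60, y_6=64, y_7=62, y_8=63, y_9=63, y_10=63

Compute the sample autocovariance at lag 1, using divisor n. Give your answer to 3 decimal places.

-2.129

Mean ȳ = (64 + 59 + 62 + 67 + 60 + 64 + 62 + 63 + 63 + 63)/10 = 62.7000
Σ_{t=1}^{9}(y_t−ȳ)(y_{t+1}−ȳ) = -21.2900
γ_1 = -21.2900 / 10 = -2.129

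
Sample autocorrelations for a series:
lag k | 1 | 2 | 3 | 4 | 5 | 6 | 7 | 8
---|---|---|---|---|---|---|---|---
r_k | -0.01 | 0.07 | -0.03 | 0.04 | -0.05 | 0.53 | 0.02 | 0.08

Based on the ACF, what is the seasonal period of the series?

The largest autocorrelation is r_6 = 0.53; the remaining lags stay at or below 0.08.
The dominant spike at lag 6 indicates a seasonal period of 6.

6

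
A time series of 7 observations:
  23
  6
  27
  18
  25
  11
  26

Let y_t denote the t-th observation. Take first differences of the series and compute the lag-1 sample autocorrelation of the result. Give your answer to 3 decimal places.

-0.719

First differences Δy: -17, 21, -9, 7, -14, 15
Mean of differences = 0.5000
Numerator Σ(Δy_t−Δȳ)(Δy_{t+1}−Δȳ) = -919.7500
Denominator Σ(Δy_t−Δȳ)² = 1279.5000
r_1(Δy) = -919.7500 / 1279.5000 = -0.719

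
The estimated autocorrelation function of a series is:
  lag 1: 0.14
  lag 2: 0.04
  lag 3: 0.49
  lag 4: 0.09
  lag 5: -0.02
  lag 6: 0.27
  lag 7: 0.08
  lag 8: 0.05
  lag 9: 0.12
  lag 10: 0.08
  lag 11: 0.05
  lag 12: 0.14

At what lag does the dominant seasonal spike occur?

3

The largest autocorrelation is r_3 = 0.49, with a weaker echo at lag 6 (0.27); the remaining lags stay at or below 0.14.
The dominant spike at lag 3 indicates a seasonal period of 3.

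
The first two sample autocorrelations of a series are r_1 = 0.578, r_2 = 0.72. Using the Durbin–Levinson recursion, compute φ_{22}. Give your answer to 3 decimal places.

φ_{22} = (r_2 − r_1²) / (1 − r_1²)
r_1² = (0.578)² = 0.334084
Numerator = 0.72 − 0.3341 = 0.3859; denominator = 1 − 0.3341 = 0.6659
φ_{22} = 0.3859 / 0.6659 = 0.580

0.580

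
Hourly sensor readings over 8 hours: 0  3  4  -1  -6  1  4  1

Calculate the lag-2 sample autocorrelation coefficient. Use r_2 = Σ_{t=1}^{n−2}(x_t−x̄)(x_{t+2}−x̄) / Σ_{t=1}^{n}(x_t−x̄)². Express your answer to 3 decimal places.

-0.671

Mean x̄ = (0 + 3 + 4 − 1 − 6 + 1 + 4 + 1)/8 = 0.7500
Deviations from mean: -0.7500, 2.2500, 3.2500, -1.7500, -6.7500, 0.2500, 3.2500, 0.2500
Σ(x_t−x̄)(x_{t+2}−x̄) = (-2.4375) + (-3.9375) + (-21.9375) + (-0.4375) + (-21.9375) + (0.0625) = -50.6250
Denominator Σ(x_t−x̄)² = 75.5000
r_2 = -50.6250 / 75.5000 = -0.671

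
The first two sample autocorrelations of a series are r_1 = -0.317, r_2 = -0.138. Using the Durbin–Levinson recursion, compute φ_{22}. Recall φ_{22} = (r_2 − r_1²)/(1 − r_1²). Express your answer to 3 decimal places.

-0.265

φ_{22} = (r_2 − r_1²) / (1 − r_1²)
r_1² = (-0.317)² = 0.100489
Numerator = -0.138 − 0.1005 = -0.2385; denominator = 1 − 0.1005 = 0.8995
φ_{22} = -0.2385 / 0.8995 = -0.265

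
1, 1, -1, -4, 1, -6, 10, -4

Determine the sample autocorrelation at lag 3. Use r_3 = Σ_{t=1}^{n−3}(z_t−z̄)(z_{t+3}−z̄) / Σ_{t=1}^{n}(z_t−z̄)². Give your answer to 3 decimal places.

-0.245

Mean z̄ = (1 + 1 − 1 − 4 + 1 − 6 + 10 − 4)/8 = -0.2500
Deviations from mean: 1.2500, 1.2500, -0.7500, -3.7500, 1.2500, -5.7500, 10.2500, -3.7500
Σ(z_t−z̄)(z_{t+3}−z̄) = (-4.6875) + (1.5625) + (4.3125) + (-38.4375) + (-4.6875) = -41.9375
Denominator Σ(z_t−z̄)² = 171.5000
r_3 = -41.9375 / 171.5000 = -0.245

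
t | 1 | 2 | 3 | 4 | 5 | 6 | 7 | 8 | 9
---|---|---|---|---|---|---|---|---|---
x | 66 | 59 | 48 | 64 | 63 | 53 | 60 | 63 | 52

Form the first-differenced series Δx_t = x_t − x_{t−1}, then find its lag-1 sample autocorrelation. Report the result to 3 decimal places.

-0.269

First differences Δx: -7, -11, 16, -1, -10, 7, 3, -11
Mean of differences = -1.7500
Numerator Σ(Δx_t−Δx̄)(Δx_{t+1}−Δx̄) = -183.0625
Denominator Σ(Δx_t−Δx̄)² = 681.5000
r_1(Δx) = -183.0625 / 681.5000 = -0.269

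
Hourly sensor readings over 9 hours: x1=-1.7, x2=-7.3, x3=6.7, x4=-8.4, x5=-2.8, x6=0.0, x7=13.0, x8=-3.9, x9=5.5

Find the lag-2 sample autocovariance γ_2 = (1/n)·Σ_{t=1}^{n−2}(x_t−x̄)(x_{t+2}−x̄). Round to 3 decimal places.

Mean x̄ = (-1.7 − 7.3 + 6.7 − 8.4 − 2.8 + 0.0 + 13.0 − 3.9 + 5.5)/9 = 0.1222
Σ_{t=1}^{7}(x_t−x̄)(x_{t+2}−x̄) = 65.2012
γ_2 = 65.2012 / 9 = 7.245

7.245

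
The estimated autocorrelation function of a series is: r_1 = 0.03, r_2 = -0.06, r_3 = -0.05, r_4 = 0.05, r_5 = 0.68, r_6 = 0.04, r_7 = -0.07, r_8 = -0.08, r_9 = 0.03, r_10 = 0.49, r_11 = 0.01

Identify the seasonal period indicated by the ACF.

The largest autocorrelation is r_5 = 0.68, with a weaker echo at lag 10 (0.49); the remaining lags stay at or below 0.05.
The dominant spike at lag 5 indicates a seasonal period of 5.

5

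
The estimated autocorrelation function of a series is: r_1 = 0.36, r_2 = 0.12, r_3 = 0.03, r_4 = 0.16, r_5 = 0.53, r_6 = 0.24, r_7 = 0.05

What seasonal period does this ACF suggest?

The largest autocorrelation is r_5 = 0.53; the remaining lags stay at or below 0.36. The elevated value at lag 1 (0.36), dropping to 0.12 at lag 2, reflects decaying short-term dependence rather than seasonality.
The dominant spike at lag 5 indicates a seasonal period of 5.

5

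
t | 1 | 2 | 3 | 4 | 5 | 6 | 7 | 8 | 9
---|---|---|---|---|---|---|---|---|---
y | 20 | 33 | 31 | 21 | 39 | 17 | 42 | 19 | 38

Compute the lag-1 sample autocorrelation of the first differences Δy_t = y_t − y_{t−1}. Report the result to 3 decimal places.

First differences Δy: 13, -2, -10, 18, -22, 25, -23, 19
Mean of differences = 2.2500
Numerator Σ(Δy_t−Δȳ)(Δy_{t+1}−Δȳ) = -2117.5625
Denominator Σ(Δy_t−Δȳ)² = 2555.5000
r_1(Δy) = -2117.5625 / 2555.5000 = -0.829

-0.829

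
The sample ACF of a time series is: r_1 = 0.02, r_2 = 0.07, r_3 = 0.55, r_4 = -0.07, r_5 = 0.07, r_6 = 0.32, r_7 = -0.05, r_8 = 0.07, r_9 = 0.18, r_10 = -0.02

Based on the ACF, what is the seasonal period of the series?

The largest autocorrelation is r_3 = 0.55, with weaker echoes at lags 6 (0.32) and 9 (0.18); the remaining lags stay at or below 0.07.
The dominant spike at lag 3 indicates a seasonal period of 3.

3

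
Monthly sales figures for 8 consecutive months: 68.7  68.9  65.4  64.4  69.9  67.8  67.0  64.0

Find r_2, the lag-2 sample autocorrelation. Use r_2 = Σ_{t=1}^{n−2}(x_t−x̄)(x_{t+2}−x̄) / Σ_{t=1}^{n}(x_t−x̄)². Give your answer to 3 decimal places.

Mean x̄ = (68.7 + 68.9 + 65.4 + 64.4 + 69.9 + 67.8 + 67.0 + 64.0)/8 = 67.0125
Deviations from mean: 1.6875, 1.8875, -1.6125, -2.6125, 2.8875, 0.7875, -0.0125, -3.0125
Numerator Σ_{t=1}^{6}(x_t−x̄)(x_{t+2}−x̄) = -16.7741
Denominator Σ(x_t−x̄)² = 33.8688
r_2 = -16.7741 / 33.8688 = -0.495

-0.495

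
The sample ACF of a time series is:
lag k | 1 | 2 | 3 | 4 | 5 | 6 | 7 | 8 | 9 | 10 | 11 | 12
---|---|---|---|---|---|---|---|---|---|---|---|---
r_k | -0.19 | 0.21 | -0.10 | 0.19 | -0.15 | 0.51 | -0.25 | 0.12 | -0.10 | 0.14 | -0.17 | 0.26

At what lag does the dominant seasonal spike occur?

6

The largest autocorrelation is r_6 = 0.51, with a weaker echo at lag 12 (0.26); the remaining lags stay at or below 0.21.
The dominant spike at lag 6 indicates a seasonal period of 6.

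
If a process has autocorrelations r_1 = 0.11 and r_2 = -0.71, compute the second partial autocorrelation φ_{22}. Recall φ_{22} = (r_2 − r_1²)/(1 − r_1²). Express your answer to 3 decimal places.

-0.731

φ_{22} = (r_2 − r_1²) / (1 − r_1²)
r_1² = (0.11)² = 0.0121
Numerator = -0.71 − 0.0121 = -0.7221; denominator = 1 − 0.0121 = 0.9879
φ_{22} = -0.7221 / 0.9879 = -0.731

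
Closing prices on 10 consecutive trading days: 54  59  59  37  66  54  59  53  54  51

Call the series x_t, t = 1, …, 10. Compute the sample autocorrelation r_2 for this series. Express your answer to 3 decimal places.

Mean x̄ = (54 + 59 + 59 + 37 + 66 + 54 + 59 + 53 + 54 + 51)/10 = 54.6000
Numerator Σ_{t=1}^{8}(x_t−x̄)(x_{t+2}−x̄) = 34.8800
Denominator Σ(x_t−x̄)² = 514.4000
r_2 = 34.8800 / 514.4000 = 0.068

0.068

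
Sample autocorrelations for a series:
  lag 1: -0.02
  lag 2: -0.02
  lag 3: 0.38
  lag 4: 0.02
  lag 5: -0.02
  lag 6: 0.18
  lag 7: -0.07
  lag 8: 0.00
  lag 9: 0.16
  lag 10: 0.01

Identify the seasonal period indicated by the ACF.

The largest autocorrelation is r_3 = 0.38, with weaker echoes at lags 6 (0.18) and 9 (0.16); the remaining lags stay at or below 0.02.
The dominant spike at lag 3 indicates a seasonal period of 3.

3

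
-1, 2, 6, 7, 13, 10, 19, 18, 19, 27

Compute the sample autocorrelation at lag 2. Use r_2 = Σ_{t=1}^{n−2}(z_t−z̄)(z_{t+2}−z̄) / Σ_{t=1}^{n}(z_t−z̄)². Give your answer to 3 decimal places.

0.383

Mean z̄ = (-1 + 2 + 6 + 7 + 13 + 10 + 19 + 18 + 19 + 27)/10 = 12.0000
Numerator Σ_{t=1}^{8}(z_t−z̄)(z_{t+2}−z̄) = 266.0000
Denominator Σ(z_t−z̄)² = 694.0000
r_2 = 266.0000 / 694.0000 = 0.383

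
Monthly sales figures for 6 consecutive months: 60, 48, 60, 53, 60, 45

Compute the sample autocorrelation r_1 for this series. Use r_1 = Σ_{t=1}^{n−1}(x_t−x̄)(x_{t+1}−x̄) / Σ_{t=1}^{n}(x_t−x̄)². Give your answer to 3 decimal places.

Mean x̄ = (60 + 48 + 60 + 53 + 60 + 45)/6 = 54.3333
Σ(x_t−x̄)(x_{t+1}−x̄) = (-35.8889) + (-35.8889) + (-7.5556) + (-7.5556) + (-52.8889) = -139.7778
Denominator Σ(x_t−x̄)² = 225.3333
r_1 = -139.7778 / 225.3333 = -0.620

-0.620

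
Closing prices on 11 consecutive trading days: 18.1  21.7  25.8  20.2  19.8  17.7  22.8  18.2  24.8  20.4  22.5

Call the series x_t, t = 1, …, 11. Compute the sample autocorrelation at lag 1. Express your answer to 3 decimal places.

Mean x̄ = (18.1 + 21.7 + 25.8 + 20.2 + 19.8 + 17.7 + 22.8 + 18.2 + 24.8 + 20.4 + 22.5)/11 = 21.0909
Numerator Σ_{t=1}^{10}(x_t−x̄)(x_{t+1}−x̄) = -22.6164
Denominator Σ(x_t−x̄)² = 72.9491
r_1 = -22.6164 / 72.9491 = -0.310

-0.310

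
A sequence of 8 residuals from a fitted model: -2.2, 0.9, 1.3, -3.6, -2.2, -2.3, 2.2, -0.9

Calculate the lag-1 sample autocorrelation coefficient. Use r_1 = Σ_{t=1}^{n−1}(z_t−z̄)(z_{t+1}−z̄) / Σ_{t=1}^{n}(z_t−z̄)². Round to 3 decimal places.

Mean z̄ = (-2.2 + 0.9 + 1.3 − 3.6 − 2.2 − 2.3 + 2.2 − 0.9)/8 = -0.8500
Deviations from mean: -1.3500, 1.7500, 2.1500, -2.7500, -1.3500, -1.4500, 3.0500, -0.0500
Σ(z_t−z̄)(z_{t+1}−z̄) = (-2.3625) + (3.7625) + (-5.9125) + (3.7125) + (1.9575) + (-4.4225) + (-0.1525) = -3.4175
Denominator Σ(z_t−z̄)² = 30.3000
r_1 = -3.4175 / 30.3000 = -0.113

-0.113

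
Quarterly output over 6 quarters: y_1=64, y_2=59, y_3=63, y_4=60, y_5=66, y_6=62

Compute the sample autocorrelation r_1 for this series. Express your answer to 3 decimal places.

Mean ȳ = (64 + 59 + 63 + 60 + 66 + 62)/6 = 62.3333
Σ(y_t−ȳ)(y_{t+1}−ȳ) = (-5.5556) + (-2.2222) + (-1.5556) + (-8.5556) + (-1.2222) = -19.1111
Denominator Σ(y_t−ȳ)² = 33.3333
r_1 = -19.1111 / 33.3333 = -0.573

-0.573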